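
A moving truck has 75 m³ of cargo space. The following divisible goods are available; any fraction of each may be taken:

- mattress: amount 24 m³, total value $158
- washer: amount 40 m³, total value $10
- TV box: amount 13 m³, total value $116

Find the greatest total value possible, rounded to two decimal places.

Take in order of value per unit:
- TV box (116/13 per unit): all 13 → value 116, running total 116.00
- mattress (158/24 per unit): all 24 → value 158, running total 274.00
- washer (10/40 per unit): 38 of 40 → value 38×10/40 = 9.5000, running total 283.50
Total 283.50.

283.50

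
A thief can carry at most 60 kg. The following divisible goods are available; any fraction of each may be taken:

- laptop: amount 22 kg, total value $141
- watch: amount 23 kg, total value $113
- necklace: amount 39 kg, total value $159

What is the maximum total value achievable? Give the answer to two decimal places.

Take in order of value per unit:
- laptop (141/22 per unit): all 22 → value 141, running total 141.00
- watch (113/23 per unit): all 23 → value 113, running total 254.00
- necklace (159/39 per unit): 15 of 39 → value 15×159/39 = 61.1538, running total 315.15
Total 315.15.

315.15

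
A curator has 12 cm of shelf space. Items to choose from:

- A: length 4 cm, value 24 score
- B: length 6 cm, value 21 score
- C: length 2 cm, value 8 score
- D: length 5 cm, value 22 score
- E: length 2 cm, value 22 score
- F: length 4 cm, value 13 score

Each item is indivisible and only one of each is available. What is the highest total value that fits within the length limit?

Check high-value combinations within 12 cm:
- A+D+E: length 4+5+2=11, value 24+22+22=68
- A+B+E: length 4+6+2=12, value 24+21+22=67
- A+C+E+F: length 4+2+2+4=12, value 24+8+22+13=67
Best: 68 score.

68 score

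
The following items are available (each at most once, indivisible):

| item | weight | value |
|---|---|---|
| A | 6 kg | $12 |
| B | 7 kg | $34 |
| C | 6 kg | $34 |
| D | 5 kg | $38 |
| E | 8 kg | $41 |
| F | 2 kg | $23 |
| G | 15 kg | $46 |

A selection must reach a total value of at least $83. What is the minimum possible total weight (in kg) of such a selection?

Subsets with value ≥ 83, sorted by total weight:
- C+D+F: weight 13, value 95
- B+D+F: weight 14, value 95
- D+E+F: weight 15, value 102
- B+C+F: weight 15, value 91
Minimum weight: 13 kg.

13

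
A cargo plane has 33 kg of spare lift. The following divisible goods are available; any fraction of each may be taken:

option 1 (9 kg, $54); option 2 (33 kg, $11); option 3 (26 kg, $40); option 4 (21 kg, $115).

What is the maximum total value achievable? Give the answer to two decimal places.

Take in order of value per unit:
- option 1 (54/9 per unit): all 9 → value 54, running total 54.00
- option 4 (115/21 per unit): all 21 → value 115, running total 169.00
- option 3 (40/26 per unit): 3 of 26 → value 3×40/26 = 4.6154, running total 173.62
Total 173.62.

173.62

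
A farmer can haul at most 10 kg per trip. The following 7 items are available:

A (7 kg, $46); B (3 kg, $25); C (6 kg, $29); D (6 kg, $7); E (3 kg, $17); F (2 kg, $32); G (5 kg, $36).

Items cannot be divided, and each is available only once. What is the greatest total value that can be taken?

$93

Check high-value combinations within 10 kg:
- B+F+G: weight 3+2+5=10, value 25+32+36=93
- E+F+G: weight 3+2+5=10, value 17+32+36=85
- A+F: weight 7+2=9, value 46+32=78
- B+E+F: weight 3+3+2=8, value 25+17+32=74
Best: $93.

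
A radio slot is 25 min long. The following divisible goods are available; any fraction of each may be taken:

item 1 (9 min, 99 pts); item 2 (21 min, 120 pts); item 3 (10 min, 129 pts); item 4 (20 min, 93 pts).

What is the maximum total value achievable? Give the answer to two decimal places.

262.29

Take in order of value per unit:
- item 3 (129/10 per unit): all 10 → value 129, running total 129.00
- item 1 (99/9 per unit): all 9 → value 99, running total 228.00
- item 2 (120/21 per unit): 6 of 21 → value 6×120/21 = 34.2857, running total 262.29
Total 262.29.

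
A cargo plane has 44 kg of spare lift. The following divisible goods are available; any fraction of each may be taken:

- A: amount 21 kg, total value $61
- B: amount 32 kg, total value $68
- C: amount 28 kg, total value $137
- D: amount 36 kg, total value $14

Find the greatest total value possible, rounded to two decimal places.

Take in order of value per unit:
- C (137/28 per unit): all 28 → value 137, running total 137.00
- A (61/21 per unit): 16 of 21 → value 16×61/21 = 46.4762, running total 183.48
Total 183.48.

183.48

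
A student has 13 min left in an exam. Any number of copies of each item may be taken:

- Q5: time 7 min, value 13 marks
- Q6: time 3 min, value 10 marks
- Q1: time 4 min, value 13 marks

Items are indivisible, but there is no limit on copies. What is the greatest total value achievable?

Best value-per-unit is Q6 at 10/3; filling with it alone gives 4×10 = 40.
Optimal mix: 3×Q6 + 1×Q1 → time 13, value 43.

43 marks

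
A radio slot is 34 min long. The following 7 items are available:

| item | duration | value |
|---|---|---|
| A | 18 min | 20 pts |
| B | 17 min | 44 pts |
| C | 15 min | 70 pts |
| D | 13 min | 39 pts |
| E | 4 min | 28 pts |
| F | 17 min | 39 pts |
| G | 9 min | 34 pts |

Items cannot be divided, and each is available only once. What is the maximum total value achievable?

137 pts

Check high-value combinations within 34 min:
- C+D+E: duration 15+13+4=32, value 70+39+28=137
- C+E+G: duration 15+4+9=28, value 70+28+34=132
- B+C: duration 17+15=32, value 44+70=114
Best: 137 pts.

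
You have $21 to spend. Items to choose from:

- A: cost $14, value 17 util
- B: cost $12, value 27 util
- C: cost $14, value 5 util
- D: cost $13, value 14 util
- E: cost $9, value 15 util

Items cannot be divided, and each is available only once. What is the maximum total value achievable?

Check high-value combinations within $21:
- B+E: cost 12+9=21, value 27+15=42
- B: cost 12, value 27
- A: cost 14, value 17
Best: 42 util.

42 util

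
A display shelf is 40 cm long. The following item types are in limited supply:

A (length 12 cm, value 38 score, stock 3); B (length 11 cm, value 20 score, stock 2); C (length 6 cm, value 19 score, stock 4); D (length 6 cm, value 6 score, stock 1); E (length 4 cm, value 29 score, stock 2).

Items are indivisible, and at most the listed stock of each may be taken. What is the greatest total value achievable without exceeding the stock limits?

153 score

Best selections within length 40 and stock limits:
- 1×A + 3×C + 2×E: length 38, value 153
- 2×A + 1×C + 2×E: length 38, value 153
- 1×A + 4×C + 1×E: length 40, value 143
Best: 153 score.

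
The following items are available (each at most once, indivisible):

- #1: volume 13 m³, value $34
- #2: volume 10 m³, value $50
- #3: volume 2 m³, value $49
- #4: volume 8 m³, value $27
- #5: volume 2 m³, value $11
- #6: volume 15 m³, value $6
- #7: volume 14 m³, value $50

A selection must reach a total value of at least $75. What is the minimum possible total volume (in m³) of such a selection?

Subsets with value ≥ 75, sorted by total volume:
- #3+#4: volume 10, value 76
- #2+#3: volume 12, value 99
- #3+#4+#5: volume 12, value 87
Minimum volume: 10 m³.

10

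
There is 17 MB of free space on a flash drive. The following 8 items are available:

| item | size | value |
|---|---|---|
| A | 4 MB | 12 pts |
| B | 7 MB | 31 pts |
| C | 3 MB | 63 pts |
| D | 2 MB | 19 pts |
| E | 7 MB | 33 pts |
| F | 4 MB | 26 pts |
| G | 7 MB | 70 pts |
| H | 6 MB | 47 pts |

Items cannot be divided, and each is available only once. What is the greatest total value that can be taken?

Check high-value combinations within 17 MB:
- C+G+H: size 3+7+6=16, value 63+70+47=180
- C+D+F+G: size 3+2+4+7=16, value 63+19+26+70=178
- C+E+G: size 3+7+7=17, value 63+33+70=166
Best: 180 pts.

180 pts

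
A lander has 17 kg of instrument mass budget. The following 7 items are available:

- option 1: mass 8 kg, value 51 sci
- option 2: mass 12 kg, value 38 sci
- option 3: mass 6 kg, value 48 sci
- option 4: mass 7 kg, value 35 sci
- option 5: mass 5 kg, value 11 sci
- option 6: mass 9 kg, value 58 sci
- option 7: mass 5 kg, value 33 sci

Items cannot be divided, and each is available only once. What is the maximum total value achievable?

Check high-value combinations within 17 kg:
- option 1+option 6: mass 8+9=17, value 51+58=109
- option 3+option 6: mass 6+9=15, value 48+58=106
- option 1+option 3: mass 8+6=14, value 51+48=99
Best: 109 sci.

109 sci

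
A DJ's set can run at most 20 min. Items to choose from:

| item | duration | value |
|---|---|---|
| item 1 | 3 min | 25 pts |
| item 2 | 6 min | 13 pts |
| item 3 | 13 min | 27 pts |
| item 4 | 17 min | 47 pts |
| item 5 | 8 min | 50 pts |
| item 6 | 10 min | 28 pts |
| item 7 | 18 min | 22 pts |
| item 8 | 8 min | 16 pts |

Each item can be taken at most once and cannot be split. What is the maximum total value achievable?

91 pts

Check high-value combinations within 20 min:
- item 1+item 5+item 8: duration 3+8+8=19, value 25+50+16=91
- item 1+item 2+item 5: duration 3+6+8=17, value 25+13+50=88
- item 5+item 6: duration 8+10=18, value 50+28=78
- item 1+item 5: duration 3+8=11, value 25+50=75
- item 1+item 4: duration 3+17=20, value 25+47=72
Best: 91 pts.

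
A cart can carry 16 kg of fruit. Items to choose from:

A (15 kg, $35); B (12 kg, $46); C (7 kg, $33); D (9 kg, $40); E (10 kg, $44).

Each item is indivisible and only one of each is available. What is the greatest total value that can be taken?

$73

Check high-value combinations within 16 kg:
- C+D: weight 7+9=16, value 33+40=73
- B: weight 12, value 46
- E: weight 10, value 44
- D: weight 9, value 40
- A: weight 15, value 35
Best: $73.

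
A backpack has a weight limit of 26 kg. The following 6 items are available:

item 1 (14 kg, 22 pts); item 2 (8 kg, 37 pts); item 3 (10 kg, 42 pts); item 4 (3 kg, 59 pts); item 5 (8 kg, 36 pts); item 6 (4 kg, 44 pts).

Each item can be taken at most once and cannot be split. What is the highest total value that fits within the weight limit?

182 pts

Check high-value combinations within 26 kg:
- item 2+item 3+item 4+item 6: weight 8+10+3+4=25, value 37+42+59+44=182
- item 3+item 4+item 5+item 6: weight 10+3+8+4=25, value 42+59+36+44=181
- item 2+item 4+item 5+item 6: weight 8+3+8+4=23, value 37+59+36+44=176
- item 3+item 4+item 6: weight 10+3+4=17, value 42+59+44=145
- item 2+item 4+item 6: weight 8+3+4=15, value 37+59+44=140
Best: 182 pts.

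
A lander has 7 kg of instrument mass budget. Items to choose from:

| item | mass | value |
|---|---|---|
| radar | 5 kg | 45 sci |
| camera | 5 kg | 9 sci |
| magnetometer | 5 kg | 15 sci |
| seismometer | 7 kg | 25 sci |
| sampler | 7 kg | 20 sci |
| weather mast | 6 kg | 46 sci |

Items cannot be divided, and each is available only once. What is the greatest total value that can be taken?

46 sci

This is a 0/1 knapsack; check combinations near the capacity.
- weather mast: mass 6, value 46
- radar: mass 5, value 45
- seismometer: mass 7, value 25
- sampler: mass 7, value 20
Best: 46 sci.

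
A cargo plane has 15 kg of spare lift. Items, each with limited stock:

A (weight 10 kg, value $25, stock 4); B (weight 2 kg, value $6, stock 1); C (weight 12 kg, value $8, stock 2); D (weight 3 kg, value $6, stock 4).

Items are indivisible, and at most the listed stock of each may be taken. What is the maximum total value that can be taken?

$37

Top feasible selections:
- 1×A + 1×B + 1×D: weight 15, value 37
- 1×A + 1×B: weight 12, value 31
- 1×A + 1×D: weight 13, value 31
Best: $37.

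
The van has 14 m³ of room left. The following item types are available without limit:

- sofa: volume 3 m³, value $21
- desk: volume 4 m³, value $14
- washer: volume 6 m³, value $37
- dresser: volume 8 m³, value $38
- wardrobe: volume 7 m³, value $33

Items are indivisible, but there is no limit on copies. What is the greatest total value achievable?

Best value-per-unit is sofa at 21/3, and filling with it alone uses volume 4×3=12. No mix of the others beats 4×21 = 84.

$84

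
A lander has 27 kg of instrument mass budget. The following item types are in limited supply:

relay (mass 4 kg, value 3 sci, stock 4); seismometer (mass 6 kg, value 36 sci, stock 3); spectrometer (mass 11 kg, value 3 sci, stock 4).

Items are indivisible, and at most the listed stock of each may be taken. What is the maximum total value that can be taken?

Best selections within mass 27 and stock limits:
- 2×relay + 3×seismometer: mass 26, value 114
- 1×relay + 3×seismometer: mass 22, value 111
- 3×seismometer: mass 18, value 108
Best: 114 sci.

114 sci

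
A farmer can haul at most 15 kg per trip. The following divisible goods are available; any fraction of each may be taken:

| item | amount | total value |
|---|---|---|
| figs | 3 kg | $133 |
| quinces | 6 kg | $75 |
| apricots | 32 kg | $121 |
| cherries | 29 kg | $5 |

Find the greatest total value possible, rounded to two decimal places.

Take in order of value per unit:
- figs (133/3 per unit): all 3 → value 133, running total 133.00
- quinces (75/6 per unit): all 6 → value 75, running total 208.00
- apricots (121/32 per unit): 6 of 32 → value 6×121/32 = 22.6875, running total 230.69
Total 230.69.

230.69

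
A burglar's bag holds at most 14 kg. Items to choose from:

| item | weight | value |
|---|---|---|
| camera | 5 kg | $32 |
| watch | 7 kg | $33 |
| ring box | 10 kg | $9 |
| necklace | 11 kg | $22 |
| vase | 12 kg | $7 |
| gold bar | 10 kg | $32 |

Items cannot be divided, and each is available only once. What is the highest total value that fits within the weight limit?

$65

Check high-value combinations within 14 kg:
- camera+watch: weight 5+7=12, value 32+33=65
- watch: weight 7, value 33
- camera: weight 5, value 32
- gold bar: weight 10, value 32
- necklace: weight 11, value 22
Best: $65.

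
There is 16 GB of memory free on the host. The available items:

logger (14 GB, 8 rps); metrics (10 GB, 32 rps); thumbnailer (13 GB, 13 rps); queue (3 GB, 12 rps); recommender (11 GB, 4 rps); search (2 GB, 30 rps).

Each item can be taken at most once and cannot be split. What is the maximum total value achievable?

74 rps

Check high-value combinations within 16 GB:
- metrics+queue+search: memory 10+3+2=15, value 32+12+30=74
- metrics+search: memory 10+2=12, value 32+30=62
- queue+recommender+search: memory 3+11+2=16, value 12+4+30=46
- metrics+queue: memory 10+3=13, value 32+12=44
- thumbnailer+search: memory 13+2=15, value 13+30=43
Best: 74 rps.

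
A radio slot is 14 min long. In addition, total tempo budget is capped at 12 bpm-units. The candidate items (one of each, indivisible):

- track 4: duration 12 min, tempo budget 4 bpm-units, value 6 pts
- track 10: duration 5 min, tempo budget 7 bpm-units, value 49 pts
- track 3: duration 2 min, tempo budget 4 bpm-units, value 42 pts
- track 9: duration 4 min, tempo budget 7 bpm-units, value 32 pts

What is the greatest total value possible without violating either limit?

Feasible sets respecting both limits:
- track 10+track 3: duration 7, tempo budget 11, value 91
- track 3+track 9: duration 6, tempo budget 11, value 74
- track 10: duration 5, tempo budget 7, value 49
- track 4+track 3: duration 14, tempo budget 8, value 48
Best: 91 pts.

91 pts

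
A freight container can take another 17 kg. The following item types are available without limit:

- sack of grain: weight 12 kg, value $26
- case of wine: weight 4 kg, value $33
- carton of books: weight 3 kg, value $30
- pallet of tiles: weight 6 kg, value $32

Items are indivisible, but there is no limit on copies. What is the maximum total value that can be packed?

$156

Best value-per-unit is carton of books at 30/3; filling with it alone gives 5×30 = 150.
Optimal mix: 2×case of wine + 3×carton of books → weight 17, value 156.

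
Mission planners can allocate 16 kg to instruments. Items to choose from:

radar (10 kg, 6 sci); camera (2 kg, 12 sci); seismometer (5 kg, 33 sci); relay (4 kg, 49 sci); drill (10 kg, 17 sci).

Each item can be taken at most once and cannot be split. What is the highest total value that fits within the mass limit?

Check high-value combinations within 16 kg:
- camera+seismometer+relay: mass 2+5+4=11, value 12+33+49=94
- seismometer+relay: mass 5+4=9, value 33+49=82
- camera+relay+drill: mass 2+4+10=16, value 12+49+17=78
Best: 94 sci.

94 sci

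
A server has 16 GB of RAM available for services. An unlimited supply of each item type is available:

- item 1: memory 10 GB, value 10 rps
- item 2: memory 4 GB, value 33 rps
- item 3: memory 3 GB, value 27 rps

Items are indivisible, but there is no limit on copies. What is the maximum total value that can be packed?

141 rps

Best value-per-unit is item 3 at 27/3; filling with it alone gives 5×27 = 135.
Optimal mix: 1×item 2 + 4×item 3 → memory 16, value 141.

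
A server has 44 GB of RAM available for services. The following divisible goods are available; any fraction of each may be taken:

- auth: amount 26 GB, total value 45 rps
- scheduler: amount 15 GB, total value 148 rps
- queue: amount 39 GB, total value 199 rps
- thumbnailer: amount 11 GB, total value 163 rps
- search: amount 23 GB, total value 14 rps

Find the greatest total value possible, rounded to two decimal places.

Take in order of value per unit:
- thumbnailer (163/11 per unit): all 11 → value 163, running total 163.00
- scheduler (148/15 per unit): all 15 → value 148, running total 311.00
- queue (199/39 per unit): 18 of 39 → value 18×199/39 = 91.8462, running total 402.85
Total 402.85.

402.85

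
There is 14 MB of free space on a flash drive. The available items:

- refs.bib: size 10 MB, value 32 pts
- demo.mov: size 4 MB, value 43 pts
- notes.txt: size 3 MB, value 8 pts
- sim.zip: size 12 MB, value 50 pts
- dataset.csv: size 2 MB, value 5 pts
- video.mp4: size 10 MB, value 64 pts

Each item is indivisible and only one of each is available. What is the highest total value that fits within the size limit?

107 pts

Check high-value combinations within 14 MB:
- demo.mov+video.mp4: size 4+10=14, value 43+64=107
- refs.bib+demo.mov: size 10+4=14, value 32+43=75
- notes.txt+video.mp4: size 3+10=13, value 8+64=72
- dataset.csv+video.mp4: size 2+10=12, value 5+64=69
- video.mp4: size 10, value 64
Best: 107 pts.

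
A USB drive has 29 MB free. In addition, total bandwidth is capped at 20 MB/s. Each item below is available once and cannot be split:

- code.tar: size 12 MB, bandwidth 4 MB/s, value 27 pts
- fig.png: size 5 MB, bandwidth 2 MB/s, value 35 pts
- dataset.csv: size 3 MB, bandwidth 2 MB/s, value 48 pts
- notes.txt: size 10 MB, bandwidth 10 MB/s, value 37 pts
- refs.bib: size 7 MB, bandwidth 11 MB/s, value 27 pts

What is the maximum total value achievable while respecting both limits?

137 pts

Feasible sets respecting both limits:
- code.tar+fig.png+dataset.csv+refs.bib: size 27, bandwidth 19, value 137
- fig.png+dataset.csv+notes.txt: size 18, bandwidth 14, value 120
- code.tar+dataset.csv+notes.txt: size 25, bandwidth 16, value 112
- code.tar+fig.png+dataset.csv: size 20, bandwidth 8, value 110
Best: 137 pts.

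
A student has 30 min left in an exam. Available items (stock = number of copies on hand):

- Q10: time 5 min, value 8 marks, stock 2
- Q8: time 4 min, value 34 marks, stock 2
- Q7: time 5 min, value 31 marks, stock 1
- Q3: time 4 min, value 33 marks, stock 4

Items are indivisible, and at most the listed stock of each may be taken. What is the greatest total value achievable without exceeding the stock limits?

231 marks

Top feasible selections:
- 2×Q8 + 1×Q7 + 4×Q3: time 29, value 231
- 1×Q10 + 2×Q8 + 4×Q3: time 29, value 208
Best: 231 marks.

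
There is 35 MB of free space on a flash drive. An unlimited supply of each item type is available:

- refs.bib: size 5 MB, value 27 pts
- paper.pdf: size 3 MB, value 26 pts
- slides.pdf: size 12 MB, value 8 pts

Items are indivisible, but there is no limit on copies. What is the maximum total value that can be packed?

287 pts

Best value-per-unit is paper.pdf at 26/3; filling with it alone gives 11×26 = 286.
Optimal mix: 1×refs.bib + 10×paper.pdf → size 35, value 287.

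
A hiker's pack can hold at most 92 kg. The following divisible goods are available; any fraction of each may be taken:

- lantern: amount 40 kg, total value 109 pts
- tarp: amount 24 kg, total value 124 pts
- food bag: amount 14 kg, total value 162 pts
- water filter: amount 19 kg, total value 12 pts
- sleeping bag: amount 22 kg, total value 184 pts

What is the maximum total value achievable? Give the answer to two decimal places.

557.20

Take in order of value per unit:
- food bag (162/14 per unit): all 14 → value 162, running total 162.00
- sleeping bag (184/22 per unit): all 22 → value 184, running total 346.00
- tarp (124/24 per unit): all 24 → value 124, running total 470.00
- lantern (109/40 per unit): 32 of 40 → value 32×109/40 = 87.2000, running total 557.20
Total 557.20.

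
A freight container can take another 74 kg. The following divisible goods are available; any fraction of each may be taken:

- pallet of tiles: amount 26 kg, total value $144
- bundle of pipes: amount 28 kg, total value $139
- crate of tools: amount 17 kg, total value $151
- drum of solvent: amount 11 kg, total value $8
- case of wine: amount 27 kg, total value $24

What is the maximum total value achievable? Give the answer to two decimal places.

Take in order of value per unit:
- crate of tools (151/17 per unit): all 17 → value 151, running total 151.00
- pallet of tiles (144/26 per unit): all 26 → value 144, running total 295.00
- bundle of pipes (139/28 per unit): all 28 → value 139, running total 434.00
- case of wine (24/27 per unit): 3 of 27 → value 3×24/27 = 2.6667, running total 436.67
Total 436.67.

436.67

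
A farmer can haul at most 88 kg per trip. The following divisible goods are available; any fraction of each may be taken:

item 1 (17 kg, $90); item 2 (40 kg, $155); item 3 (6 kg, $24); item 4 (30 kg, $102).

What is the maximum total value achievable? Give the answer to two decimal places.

354.00

Take in order of value per unit:
- item 1 (90/17 per unit): all 17 → value 90, running total 90.00
- item 3 (24/6 per unit): all 6 → value 24, running total 114.00
- item 2 (155/40 per unit): all 40 → value 155, running total 269.00
- item 4 (102/30 per unit): 25 of 30 → value 25×102/30 = 85.0000, running total 354.00
Total 354.00.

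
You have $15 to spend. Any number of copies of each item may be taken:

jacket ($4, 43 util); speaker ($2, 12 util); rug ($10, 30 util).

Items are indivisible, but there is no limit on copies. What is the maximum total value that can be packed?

141 util

Best value-per-unit is jacket at 43/4; filling with it alone gives 3×43 = 129.
Optimal mix: 3×jacket + 1×speaker → cost 14, value 141.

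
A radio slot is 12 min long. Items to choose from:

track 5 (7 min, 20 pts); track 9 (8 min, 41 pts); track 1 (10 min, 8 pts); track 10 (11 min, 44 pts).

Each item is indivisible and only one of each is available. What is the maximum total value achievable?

Check high-value combinations within 12 min:
- track 10: duration 11, value 44
- track 9: duration 8, value 41
- track 5: duration 7, value 20
Best: 44 pts.

44 pts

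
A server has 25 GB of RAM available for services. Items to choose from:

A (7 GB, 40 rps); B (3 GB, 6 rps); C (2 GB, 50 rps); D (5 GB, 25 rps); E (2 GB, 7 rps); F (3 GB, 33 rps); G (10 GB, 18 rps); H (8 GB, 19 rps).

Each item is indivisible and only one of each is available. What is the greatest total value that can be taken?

Check high-value combinations within 25 GB:
- A+C+D+F+H: memory 7+2+5+3+8=25, value 40+50+25+33+19=167
- A+B+C+D+E+F: memory 7+3+2+5+2+3=22, value 40+6+50+25+7+33=161
- A+C+D+E+F: memory 7+2+5+2+3=19, value 40+50+25+7+33=155
Best: 167 rps.

167 rps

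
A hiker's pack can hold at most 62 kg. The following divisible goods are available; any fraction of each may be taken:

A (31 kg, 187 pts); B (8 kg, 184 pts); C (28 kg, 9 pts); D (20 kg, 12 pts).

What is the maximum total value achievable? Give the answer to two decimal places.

383.96

Take in order of value per unit:
- B (184/8 per unit): all 8 → value 184, running total 184.00
- A (187/31 per unit): all 31 → value 187, running total 371.00
- D (12/20 per unit): all 20 → value 12, running total 383.00
- C (9/28 per unit): 3 of 28 → value 3×9/28 = 0.9643, running total 383.96
Total 383.96.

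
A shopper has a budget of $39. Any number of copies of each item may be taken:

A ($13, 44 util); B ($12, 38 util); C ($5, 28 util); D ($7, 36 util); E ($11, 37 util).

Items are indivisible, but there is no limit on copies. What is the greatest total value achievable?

Best value-per-unit is C at 28/5; filling with it alone gives 7×28 = 196.
Optimal mix: 5×C + 2×D → cost 39, value 212.

212 util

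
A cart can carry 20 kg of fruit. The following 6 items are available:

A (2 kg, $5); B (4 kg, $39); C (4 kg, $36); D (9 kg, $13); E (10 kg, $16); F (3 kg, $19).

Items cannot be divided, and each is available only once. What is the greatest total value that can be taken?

Check high-value combinations within 20 kg:
- B+C+D+F: weight 4+4+9+3=20, value 39+36+13+19=107
- A+B+C+F: weight 2+4+4+3=13, value 5+39+36+19=99
- A+B+C+E: weight 2+4+4+10=20, value 5+39+36+16=96
- B+C+F: weight 4+4+3=11, value 39+36+19=94
Best: $107.

$107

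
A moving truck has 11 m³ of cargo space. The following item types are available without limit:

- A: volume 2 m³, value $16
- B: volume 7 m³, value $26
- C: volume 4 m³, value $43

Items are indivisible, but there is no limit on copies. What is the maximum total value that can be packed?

Best value-per-unit is C at 43/4; filling with it alone gives 2×43 = 86.
Optimal mix: 1×A + 2×C → volume 10, value 102.

$102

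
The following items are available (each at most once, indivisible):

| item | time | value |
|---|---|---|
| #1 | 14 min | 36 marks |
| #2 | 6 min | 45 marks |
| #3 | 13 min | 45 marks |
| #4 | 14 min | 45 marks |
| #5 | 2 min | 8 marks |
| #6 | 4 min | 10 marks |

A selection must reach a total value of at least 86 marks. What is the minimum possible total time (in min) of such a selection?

Subsets with value ≥ 86, sorted by total time:
- #2+#3: time 19, value 90
- #2+#4: time 20, value 90
- #2+#3+#5: time 21, value 98
- #2+#4+#5: time 22, value 98
Minimum time: 19 min.

19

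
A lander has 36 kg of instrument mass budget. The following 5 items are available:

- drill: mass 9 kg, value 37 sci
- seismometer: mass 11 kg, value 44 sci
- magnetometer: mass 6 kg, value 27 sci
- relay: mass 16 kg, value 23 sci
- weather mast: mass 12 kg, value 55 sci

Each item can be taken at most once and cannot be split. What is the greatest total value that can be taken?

Check high-value combinations within 36 kg:
- drill+seismometer+weather mast: mass 9+11+12=32, value 37+44+55=136
- seismometer+magnetometer+weather mast: mass 11+6+12=29, value 44+27+55=126
- drill+magnetometer+weather mast: mass 9+6+12=27, value 37+27+55=119
- drill+seismometer+magnetometer: mass 9+11+6=26, value 37+44+27=108
Best: 136 sci.

136 sci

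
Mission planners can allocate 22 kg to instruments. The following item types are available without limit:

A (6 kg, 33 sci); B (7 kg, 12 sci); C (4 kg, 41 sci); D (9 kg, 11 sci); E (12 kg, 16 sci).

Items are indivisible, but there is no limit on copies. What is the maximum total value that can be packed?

Best value-per-unit is C at 41/4, and filling with it alone uses mass 5×4=20. No mix of the others beats 5×41 = 205.

205 sci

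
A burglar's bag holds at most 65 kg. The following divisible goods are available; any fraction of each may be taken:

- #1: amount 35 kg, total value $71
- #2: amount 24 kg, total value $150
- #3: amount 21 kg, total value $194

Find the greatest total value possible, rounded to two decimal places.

384.57

Take in order of value per unit:
- #3 (194/21 per unit): all 21 → value 194, running total 194.00
- #2 (150/24 per unit): all 24 → value 150, running total 344.00
- #1 (71/35 per unit): 20 of 35 → value 20×71/35 = 40.5714, running total 384.57
Total 384.57.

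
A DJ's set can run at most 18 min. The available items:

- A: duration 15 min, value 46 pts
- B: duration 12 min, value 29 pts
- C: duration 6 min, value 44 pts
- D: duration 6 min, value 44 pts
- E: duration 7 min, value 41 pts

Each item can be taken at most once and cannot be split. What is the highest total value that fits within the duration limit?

88 pts

Check high-value combinations within 18 min:
- C+D: duration 6+6=12, value 44+44=88
- C+E: duration 6+7=13, value 44+41=85
- D+E: duration 6+7=13, value 44+41=85
- B+C: duration 12+6=18, value 29+44=73
- B+D: duration 12+6=18, value 29+44=73
Best: 88 pts.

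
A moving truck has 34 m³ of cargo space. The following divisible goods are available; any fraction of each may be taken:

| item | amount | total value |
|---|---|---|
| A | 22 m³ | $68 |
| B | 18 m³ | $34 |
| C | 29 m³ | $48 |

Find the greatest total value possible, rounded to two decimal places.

90.67

Take in order of value per unit:
- A (68/22 per unit): all 22 → value 68, running total 68.00
- B (34/18 per unit): 12 of 18 → value 12×34/18 = 22.6667, running total 90.67
Total 90.67.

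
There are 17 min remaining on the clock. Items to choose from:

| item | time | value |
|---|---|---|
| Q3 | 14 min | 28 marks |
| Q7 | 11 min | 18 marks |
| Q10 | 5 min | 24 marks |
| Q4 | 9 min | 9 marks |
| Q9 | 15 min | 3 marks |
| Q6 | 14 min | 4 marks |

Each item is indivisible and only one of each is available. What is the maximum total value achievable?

Check high-value combinations within 17 min:
- Q7+Q10: time 11+5=16, value 18+24=42
- Q10+Q4: time 5+9=14, value 24+9=33
- Q3: time 14, value 28
- Q10: time 5, value 24
- Q7: time 11, value 18
Best: 42 marks.

42 marks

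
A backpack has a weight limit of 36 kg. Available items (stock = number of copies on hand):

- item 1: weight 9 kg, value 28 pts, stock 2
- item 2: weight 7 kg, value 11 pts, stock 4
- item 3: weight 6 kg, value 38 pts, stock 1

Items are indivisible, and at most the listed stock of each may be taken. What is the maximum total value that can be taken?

105 pts

Top feasible selections:
- 2×item 1 + 1×item 2 + 1×item 3: weight 31, value 105
- 1×item 1 + 3×item 2 + 1×item 3: weight 36, value 99
Best: 105 pts.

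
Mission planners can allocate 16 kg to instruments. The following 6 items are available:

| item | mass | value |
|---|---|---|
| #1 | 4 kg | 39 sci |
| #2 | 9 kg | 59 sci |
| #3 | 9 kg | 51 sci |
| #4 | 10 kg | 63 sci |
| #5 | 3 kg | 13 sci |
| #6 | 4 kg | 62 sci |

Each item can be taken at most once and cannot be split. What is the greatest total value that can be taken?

134 sci

Check high-value combinations within 16 kg:
- #2+#5+#6: mass 9+3+4=16, value 59+13+62=134
- #3+#5+#6: mass 9+3+4=16, value 51+13+62=126
- #4+#6: mass 10+4=14, value 63+62=125
Best: 134 sci.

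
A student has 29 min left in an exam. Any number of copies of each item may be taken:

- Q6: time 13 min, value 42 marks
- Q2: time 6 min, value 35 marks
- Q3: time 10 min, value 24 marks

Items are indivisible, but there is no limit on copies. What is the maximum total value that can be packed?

Best value-per-unit is Q2 at 35/6, and filling with it alone uses time 4×6=24. No mix of the others beats 4×35 = 140.

140 marks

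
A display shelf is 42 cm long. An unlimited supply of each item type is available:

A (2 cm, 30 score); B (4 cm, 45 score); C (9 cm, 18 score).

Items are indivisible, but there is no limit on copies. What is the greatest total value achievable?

630 score

Best value-per-unit is A at 30/2, and filling with it alone uses length 21×2=42. No mix of the others beats 21×30 = 630.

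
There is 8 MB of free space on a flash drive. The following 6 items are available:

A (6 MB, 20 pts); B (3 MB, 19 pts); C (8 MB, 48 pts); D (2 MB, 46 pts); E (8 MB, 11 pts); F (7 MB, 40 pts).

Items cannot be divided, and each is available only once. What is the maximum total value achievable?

Check high-value combinations within 8 MB:
- A+D: size 6+2=8, value 20+46=66
- B+D: size 3+2=5, value 19+46=65
- C: size 8, value 48
Best: 66 pts.

66 pts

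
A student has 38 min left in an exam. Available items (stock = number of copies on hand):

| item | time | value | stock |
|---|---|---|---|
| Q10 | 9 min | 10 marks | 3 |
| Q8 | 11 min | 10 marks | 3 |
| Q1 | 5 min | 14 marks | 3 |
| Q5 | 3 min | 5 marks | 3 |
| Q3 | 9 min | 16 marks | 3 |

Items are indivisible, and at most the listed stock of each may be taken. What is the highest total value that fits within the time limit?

79 marks

Best selections within time 38 and stock limits:
- 3×Q1 + 1×Q5 + 2×Q3: time 36, value 79
- 2×Q1 + 3×Q3: time 37, value 76
- 2×Q1 + 3×Q5 + 2×Q3: time 37, value 75
- 3×Q1 + 2×Q3: time 33, value 74
Best: 79 marks.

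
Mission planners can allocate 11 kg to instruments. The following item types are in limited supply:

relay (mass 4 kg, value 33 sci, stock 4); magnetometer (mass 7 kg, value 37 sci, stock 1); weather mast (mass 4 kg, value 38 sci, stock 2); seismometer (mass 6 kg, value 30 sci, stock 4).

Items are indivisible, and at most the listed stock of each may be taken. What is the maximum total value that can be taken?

Best selections within mass 11 and stock limits:
- 2×weather mast: mass 8, value 76
- 1×magnetometer + 1×weather mast: mass 11, value 75
Best: 76 sci.

76 sci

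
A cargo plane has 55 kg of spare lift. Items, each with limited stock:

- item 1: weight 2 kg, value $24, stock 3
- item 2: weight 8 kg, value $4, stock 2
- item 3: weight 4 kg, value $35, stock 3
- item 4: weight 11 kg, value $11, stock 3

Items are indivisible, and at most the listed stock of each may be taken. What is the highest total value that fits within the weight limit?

$210

Top feasible selections:
- 3×item 1 + 3×item 3 + 3×item 4: weight 51, value 210
- 3×item 1 + 1×item 2 + 3×item 3 + 2×item 4: weight 48, value 203
- 3×item 1 + 3×item 3 + 2×item 4: weight 40, value 199
Best: $210.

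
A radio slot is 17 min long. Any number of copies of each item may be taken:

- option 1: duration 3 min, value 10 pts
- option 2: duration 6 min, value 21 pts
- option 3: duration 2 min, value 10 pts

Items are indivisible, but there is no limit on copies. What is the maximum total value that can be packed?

Best value-per-unit is option 3 at 10/2; filling with it alone gives 8×10 = 80.
Optimal mix: 1×option 1 + 7×option 3 → duration 17, value 80.

80 pts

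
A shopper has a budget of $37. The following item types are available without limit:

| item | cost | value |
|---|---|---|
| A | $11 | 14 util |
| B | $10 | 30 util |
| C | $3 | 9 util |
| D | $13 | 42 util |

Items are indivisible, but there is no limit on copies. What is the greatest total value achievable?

Best value-per-unit is D at 42/13; filling with it alone gives 2×42 = 84.
Optimal mix: 1×B + 2×D → cost 36, value 114.

114 util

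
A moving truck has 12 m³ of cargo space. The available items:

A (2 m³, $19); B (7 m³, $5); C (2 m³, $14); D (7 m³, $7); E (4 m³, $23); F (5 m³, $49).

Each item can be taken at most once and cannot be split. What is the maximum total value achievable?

Check high-value combinations within 12 m³:
- A+E+F: volume 2+4+5=11, value 19+23+49=91
- C+E+F: volume 2+4+5=11, value 14+23+49=86
- A+C+F: volume 2+2+5=9, value 19+14+49=82
- E+F: volume 4+5=9, value 23+49=72
Best: $91.

$91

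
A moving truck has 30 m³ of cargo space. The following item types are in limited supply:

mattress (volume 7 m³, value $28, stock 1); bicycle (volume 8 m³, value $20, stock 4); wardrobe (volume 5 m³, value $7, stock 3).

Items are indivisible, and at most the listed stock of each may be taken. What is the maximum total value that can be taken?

$75

Best selections within volume 30 and stock limits:
- 1×mattress + 2×bicycle + 1×wardrobe: volume 28, value 75
- 1×mattress + 1×bicycle + 3×wardrobe: volume 30, value 69
- 1×mattress + 2×bicycle: volume 23, value 68
Best: $75.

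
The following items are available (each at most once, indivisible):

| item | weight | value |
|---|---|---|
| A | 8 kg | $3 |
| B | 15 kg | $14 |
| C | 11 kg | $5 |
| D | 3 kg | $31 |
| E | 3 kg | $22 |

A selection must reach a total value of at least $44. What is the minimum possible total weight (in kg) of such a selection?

Subsets with value ≥ 44, sorted by total weight:
- D+E: weight 6, value 53
- A+D+E: weight 14, value 56
Minimum weight: 6 kg.

6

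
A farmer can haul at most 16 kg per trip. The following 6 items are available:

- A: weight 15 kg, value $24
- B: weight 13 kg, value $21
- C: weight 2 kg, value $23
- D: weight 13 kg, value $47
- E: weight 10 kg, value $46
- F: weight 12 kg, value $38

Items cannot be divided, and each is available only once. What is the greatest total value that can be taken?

Check high-value combinations within 16 kg:
- C+D: weight 2+13=15, value 23+47=70
- C+E: weight 2+10=12, value 23+46=69
- C+F: weight 2+12=14, value 23+38=61
Best: $70.

$70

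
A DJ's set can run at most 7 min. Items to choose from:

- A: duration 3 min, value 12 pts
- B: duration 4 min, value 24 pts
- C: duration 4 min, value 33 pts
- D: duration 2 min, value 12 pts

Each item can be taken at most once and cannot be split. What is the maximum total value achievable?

Check high-value combinations within 7 min:
- C+D: duration 4+2=6, value 33+12=45
- A+C: duration 3+4=7, value 12+33=45
- B+D: duration 4+2=6, value 24+12=36
- A+B: duration 3+4=7, value 12+24=36
Best: 45 pts.

45 pts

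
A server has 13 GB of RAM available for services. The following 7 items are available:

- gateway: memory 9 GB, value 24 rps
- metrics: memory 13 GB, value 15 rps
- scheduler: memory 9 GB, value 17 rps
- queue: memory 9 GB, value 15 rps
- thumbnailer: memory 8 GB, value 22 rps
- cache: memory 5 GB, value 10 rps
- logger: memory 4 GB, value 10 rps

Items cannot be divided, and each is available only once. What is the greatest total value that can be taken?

34 rps

Check high-value combinations within 13 GB:
- gateway+logger: memory 9+4=13, value 24+10=34
- thumbnailer+logger: memory 8+4=12, value 22+10=32
- thumbnailer+cache: memory 8+5=13, value 22+10=32
Best: 34 rps.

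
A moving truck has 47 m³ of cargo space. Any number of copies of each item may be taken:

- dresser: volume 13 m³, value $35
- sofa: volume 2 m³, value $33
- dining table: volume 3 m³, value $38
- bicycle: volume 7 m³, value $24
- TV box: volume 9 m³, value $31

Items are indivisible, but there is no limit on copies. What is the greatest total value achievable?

Best value-per-unit is sofa at 33/2; filling with it alone gives 23×33 = 759.
Optimal mix: 22×sofa + 1×dining table → volume 47, value 764.

$764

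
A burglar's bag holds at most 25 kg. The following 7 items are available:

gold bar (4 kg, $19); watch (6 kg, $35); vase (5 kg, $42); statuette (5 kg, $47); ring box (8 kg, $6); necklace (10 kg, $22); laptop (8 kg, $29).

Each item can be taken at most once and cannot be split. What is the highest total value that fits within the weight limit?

$153

Check high-value combinations within 25 kg:
- watch+vase+statuette+laptop: weight 6+5+5+8=24, value 35+42+47+29=153
- gold bar+watch+vase+statuette: weight 4+6+5+5=20, value 19+35+42+47=143
- gold bar+vase+statuette+laptop: weight 4+5+5+8=22, value 19+42+47+29=137
Best: $153.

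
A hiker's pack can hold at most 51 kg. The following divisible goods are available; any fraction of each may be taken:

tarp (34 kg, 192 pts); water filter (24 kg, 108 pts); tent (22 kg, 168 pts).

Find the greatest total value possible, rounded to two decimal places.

Take in order of value per unit:
- tent (168/22 per unit): all 22 → value 168, running total 168.00
- tarp (192/34 per unit): 29 of 34 → value 29×192/34 = 163.7647, running total 331.76
Total 331.76.

331.76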